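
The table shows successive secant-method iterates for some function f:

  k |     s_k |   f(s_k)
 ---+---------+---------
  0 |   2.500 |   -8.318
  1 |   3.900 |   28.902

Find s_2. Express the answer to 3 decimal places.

2.813

s_2 = 3.900 − 28.902·(3.900 − 2.500) / (28.902 − (-8.318))
   = 3.900 − (40.46280)/(37.22000) = 2.81287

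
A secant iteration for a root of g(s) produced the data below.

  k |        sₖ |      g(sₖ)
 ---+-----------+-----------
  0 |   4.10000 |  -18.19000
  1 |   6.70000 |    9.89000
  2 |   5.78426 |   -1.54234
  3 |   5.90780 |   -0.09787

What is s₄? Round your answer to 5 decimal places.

s₄ = 5.90780 − (-0.09787)·(5.90780 − 5.78426) / (-0.09787 − (-1.54234))
   = 5.90780 − (-0.0120909)/(1.4444700) = 5.9161704

5.91617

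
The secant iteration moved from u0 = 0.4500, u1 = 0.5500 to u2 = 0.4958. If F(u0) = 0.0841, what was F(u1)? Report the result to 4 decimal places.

-0.0995

The secant line through (0.4500, 0.0841) and (0.5500, F(u1)) crosses zero at u2 = 0.4958.
So (0.4500, 0.0841), (0.5500, F(u1)), (0.4958, 0) are collinear:
F(u1) = 0.0841 · (0.5500 − 0.4958) / (0.4500 − 0.4958) = 0.0841 · (0.054200)/(-0.045800) = -0.099524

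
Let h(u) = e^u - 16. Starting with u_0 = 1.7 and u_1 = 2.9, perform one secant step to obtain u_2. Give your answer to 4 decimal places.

2.6946

h(1.7) = -10.526053, h(2.9) = 2.174145
u_2 = 2.900000 − 2.174145·(2.900000 − 1.700000) / (2.174145 − (-10.526053)) = 2.900000 − (2.608974)/(12.700198) = 2.694572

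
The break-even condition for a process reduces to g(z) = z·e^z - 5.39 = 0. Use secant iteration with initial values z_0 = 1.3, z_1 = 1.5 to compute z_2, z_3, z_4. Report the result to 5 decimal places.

1.36350, 1.36928, 1.36985

g(1.3) = -0.6199143, g(1.5) = 1.3325336
z_2 = 1.5000000 − 1.3325336·(1.5000000 − 1.3000000) / (1.3325336 − (-0.6199143)) = 1.5000000 − (0.2665067)/(1.9524479) = 1.3635012
g(1.3635012) = -0.0589028
z_3 = 1.3635012 − (-0.0589028)·(1.3635012 − 1.5000000) / (-0.0589028 − 1.3325336) = 1.3635012 − (0.0080402)/(-1.3914364) = 1.3692796
g(1.3692796) = -0.0052855
z_4 = 1.3692796 − (-0.0052855)·(1.3692796 − 1.3635012) / (-0.0052855 − (-0.0589028)) = 1.3692796 − (-0.0000305)/(0.0536172) = 1.3698492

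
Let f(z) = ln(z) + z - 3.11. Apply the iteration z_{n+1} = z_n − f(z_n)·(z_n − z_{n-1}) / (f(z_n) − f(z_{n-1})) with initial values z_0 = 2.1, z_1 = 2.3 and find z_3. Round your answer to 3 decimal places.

2.284

f(2.1) = -0.26806, f(2.3) = 0.02291
z_2 = 2.30000 − 0.02291·(2.30000 − 2.10000) / (0.02291 − (-0.26806)) = 2.30000 − (0.00458)/(0.29097) = 2.28425
f(2.28425) = 0.00029
z_3 = 2.28425 − 0.00029·(2.28425 − 2.30000) / (0.00029 − 0.02291) = 2.28425 − (0.00000)/(-0.02262) = 2.28405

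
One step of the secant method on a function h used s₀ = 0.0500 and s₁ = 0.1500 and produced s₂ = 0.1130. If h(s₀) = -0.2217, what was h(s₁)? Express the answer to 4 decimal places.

0.1302

The secant line through (0.0500, -0.2217) and (0.1500, h(s₁)) crosses zero at s₂ = 0.1130.
So (0.0500, -0.2217), (0.1500, h(s₁)), (0.1130, 0) are collinear:
h(s₁) = -0.2217 · (0.1500 − 0.1130) / (0.0500 − 0.1130) = -0.2217 · (0.037000)/(-0.063000) = 0.130205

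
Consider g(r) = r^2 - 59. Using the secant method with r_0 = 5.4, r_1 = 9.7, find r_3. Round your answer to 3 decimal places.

g(5.4) = -29.84000, g(9.7) = 35.09000
r_2 = 9.70000 − 35.09000·(9.70000 − 5.40000) / (35.09000 − (-29.84000)) = 9.70000 − (150.88700)/(64.93000) = 7.37616
g(7.37616) = -4.59228
r_3 = 7.37616 − (-4.59228)·(7.37616 − 9.70000) / (-4.59228 − 35.09000) = 7.37616 − (10.67173)/(-39.68228) = 7.64509

7.645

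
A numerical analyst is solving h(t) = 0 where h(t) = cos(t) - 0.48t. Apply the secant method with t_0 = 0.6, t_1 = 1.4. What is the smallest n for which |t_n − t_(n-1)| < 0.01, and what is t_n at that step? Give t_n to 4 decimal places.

h(0.6) = 0.537336, h(1.4) = -0.502033
t_2 = 1.400000 − (-0.502033)·(0.800000)/(-1.039368) = 1.013586;  |Δ| = 0.386414
h(1.013586) = 0.042299
t_3 = 1.013586 − 0.042299·(-0.386414)/(0.544332) = 1.043614;  |Δ| = 0.030027
h(1.043614) = 0.002166
t_4 = 1.043614 − 0.002166·(0.030027)/(-0.040133) = 1.045234;  |Δ| = 0.001621
|t_4 − t_3| = 0.001621 < 0.01

n = 4, t_n = 1.0452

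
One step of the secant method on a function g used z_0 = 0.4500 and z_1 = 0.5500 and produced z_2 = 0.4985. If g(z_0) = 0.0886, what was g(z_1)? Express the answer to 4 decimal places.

The secant line through (0.4500, 0.0886) and (0.5500, g(z_1)) crosses zero at z_2 = 0.4985.
So (0.4500, 0.0886), (0.5500, g(z_1)), (0.4985, 0) are collinear:
g(z_1) = 0.0886 · (0.5500 − 0.4985) / (0.4500 − 0.4985) = 0.0886 · (0.051500)/(-0.048500) = -0.094080

-0.0941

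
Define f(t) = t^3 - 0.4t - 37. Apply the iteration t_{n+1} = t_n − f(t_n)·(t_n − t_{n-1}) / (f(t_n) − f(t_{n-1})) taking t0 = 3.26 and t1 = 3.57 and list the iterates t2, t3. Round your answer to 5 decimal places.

f(3.26) = -3.6580240, f(3.57) = 7.0712930
t2 = 3.5700000 − 7.0712930·(3.5700000 − 3.2600000) / (7.0712930 − (-3.6580240)) = 3.5700000 − (2.1921008)/(10.7293170) = 3.3656906
f(3.3656906) = -0.2201614
t3 = 3.3656906 − (-0.2201614)·(3.3656906 − 3.5700000) / (-0.2201614 − 7.0712930) = 3.3656906 − (0.0449811)/(-7.2914544) = 3.3718596

3.36569, 3.37186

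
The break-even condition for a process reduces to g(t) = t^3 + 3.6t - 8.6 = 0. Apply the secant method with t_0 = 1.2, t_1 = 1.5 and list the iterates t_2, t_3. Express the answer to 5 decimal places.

1.48075, 1.48295

g(1.2) = -2.5520000, g(1.5) = 0.1750000
t_2 = 1.5000000 − 0.1750000·(1.5000000 − 1.2000000) / (0.1750000 − (-2.5520000)) = 1.5000000 − (0.0525000)/(2.7270000) = 1.4807481
g(1.4807481) = -0.0225967
t_3 = 1.4807481 − (-0.0225967)·(1.4807481 − 1.5000000) / (-0.0225967 − 0.1750000) = 1.4807481 − (0.0004350)/(-0.1975967) = 1.4829497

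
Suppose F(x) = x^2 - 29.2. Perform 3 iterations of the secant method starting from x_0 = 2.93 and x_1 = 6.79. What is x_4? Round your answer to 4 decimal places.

F(2.93) = -20.615100, F(6.79) = 16.904100
x_2 = 6.790000 − 16.904100·(6.790000 − 2.930000) / (16.904100 − (-20.615100)) = 6.790000 − (65.249826)/(37.519200) = 5.050895
F(5.050895) = -3.688459
x_3 = 5.050895 − (-3.688459)·(5.050895 − 6.790000) / (-3.688459 − 16.904100) = 5.050895 − (6.414617)/(-20.592559) = 5.362397
F(5.362397) = -0.444701
x_4 = 5.362397 − (-0.444701)·(5.362397 − 5.050895) / (-0.444701 − (-3.688459)) = 5.362397 − (-0.138525)/(3.243758) = 5.405102

5.4051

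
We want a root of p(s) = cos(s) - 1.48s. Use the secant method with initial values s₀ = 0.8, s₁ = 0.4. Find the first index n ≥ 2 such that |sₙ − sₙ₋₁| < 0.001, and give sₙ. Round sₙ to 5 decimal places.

p(0.8) = -0.4872933, p(0.4) = 0.3290610
s₂ = 0.4000000 − 0.3290610·(-0.4000000)/(0.8163543) = 0.5612344;  |Δ| = 0.1612344
p(0.5612344) = 0.0159718
s₃ = 0.5612344 − 0.0159718·(0.1612344)/(-0.3130891) = 0.5694596;  |Δ| = 0.0082252
p(0.5694596) = -0.0006077
s₄ = 0.5694596 − (-0.0006077)·(0.0082252)/(-0.0165795) = 0.5691581;  |Δ| = 0.0003015
|s₄ − s₃| = 0.0003015 < 0.001

n = 4, sₙ = 0.56916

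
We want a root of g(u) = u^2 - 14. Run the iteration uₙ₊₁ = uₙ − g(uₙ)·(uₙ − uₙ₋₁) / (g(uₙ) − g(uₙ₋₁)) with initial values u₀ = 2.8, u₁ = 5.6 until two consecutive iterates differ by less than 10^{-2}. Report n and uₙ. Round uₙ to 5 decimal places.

n = 5, uₙ = 3.74165

g(2.8) = -6.1600000, g(5.6) = 17.3600000
u₂ = 5.6000000 − 17.3600000·(2.8000000)/(23.5200000) = 3.5333333;  |Δ| = 2.0666667
g(3.5333333) = -1.5155556
u₃ = 3.5333333 − (-1.5155556)·(-2.0666667)/(-18.8755556) = 3.6992701;  |Δ| = 0.1659367
g(3.6992701) = -0.3154009
u₄ = 3.6992701 − (-0.3154009)·(0.1659367)/(1.2001546) = 3.7428783;  |Δ| = 0.0436082
g(3.7428783) = 0.0091379
u₅ = 3.7428783 − 0.0091379·(0.0436082)/(0.3245388) = 3.7416504;  |Δ| = 0.0012279
|u₅ − u₄| = 0.0012279 < 10^{-2}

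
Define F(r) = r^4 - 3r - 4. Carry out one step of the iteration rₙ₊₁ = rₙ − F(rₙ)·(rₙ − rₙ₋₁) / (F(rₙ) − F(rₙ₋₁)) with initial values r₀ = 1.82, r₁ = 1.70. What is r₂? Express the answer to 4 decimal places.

F(1.82) = 1.511994, F(1.70) = -0.747900
r₂ = 1.700000 − (-0.747900)·(1.700000 − 1.820000) / (-0.747900 − 1.511994) = 1.700000 − (0.089748)/(-2.259894) = 1.739713

1.7397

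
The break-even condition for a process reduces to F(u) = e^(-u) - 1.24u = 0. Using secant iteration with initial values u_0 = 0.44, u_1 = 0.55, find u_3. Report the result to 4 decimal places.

F(0.44) = 0.098436, F(0.55) = -0.105050
u_2 = 0.550000 − (-0.105050)·(0.550000 − 0.440000) / (-0.105050 − 0.098436) = 0.550000 − (-0.011556)/(-0.203487) = 0.493212
F(0.493212) = -0.000922
u_3 = 0.493212 − (-0.000922)·(0.493212 − 0.550000) / (-0.000922 − (-0.105050)) = 0.493212 − (0.000052)/(0.104128) = 0.492710

0.4927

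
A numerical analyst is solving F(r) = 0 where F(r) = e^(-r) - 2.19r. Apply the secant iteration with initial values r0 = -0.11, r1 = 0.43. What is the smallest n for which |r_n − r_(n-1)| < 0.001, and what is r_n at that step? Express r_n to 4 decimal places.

F(-0.11) = 1.357178, F(0.43) = -0.291191
r2 = 0.430000 − (-0.291191)·(0.540000)/(-1.648369) = 0.334607;  |Δ| = 0.095393
F(0.334607) = -0.017170
r3 = 0.334607 − (-0.017170)·(-0.095393)/(0.274021) = 0.328630;  |Δ| = 0.005977
F(0.328630) = 0.000210
r4 = 0.328630 − 0.000210·(-0.005977)/(0.017380) = 0.328702;  |Δ| = 0.000072
|r4 − r3| = 0.000072 < 0.001

n = 4, r_n = 0.3287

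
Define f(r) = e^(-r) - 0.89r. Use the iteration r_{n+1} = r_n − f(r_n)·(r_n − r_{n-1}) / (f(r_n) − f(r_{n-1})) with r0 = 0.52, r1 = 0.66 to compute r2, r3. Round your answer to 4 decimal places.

f(0.52) = 0.131721, f(0.66) = -0.070549
r2 = 0.660000 − (-0.070549)·(0.660000 − 0.520000) / (-0.070549 − 0.131721) = 0.660000 − (-0.009877)/(-0.202269) = 0.611170
f(0.611170) = -0.001226
r3 = 0.611170 − (-0.001226)·(0.611170 − 0.660000) / (-0.001226 − (-0.070549)) = 0.611170 − (0.000060)/(0.069323) = 0.610307

0.6112, 0.6103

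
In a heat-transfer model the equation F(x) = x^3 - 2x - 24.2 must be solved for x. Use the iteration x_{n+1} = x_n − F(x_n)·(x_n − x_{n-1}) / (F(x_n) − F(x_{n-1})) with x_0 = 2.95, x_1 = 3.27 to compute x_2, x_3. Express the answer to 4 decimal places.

3.1137, 3.1221

F(2.95) = -4.427625, F(3.27) = 4.225783
x_2 = 3.270000 − 4.225783·(3.270000 − 2.950000) / (4.225783 − (-4.427625)) = 3.270000 − (1.352251)/(8.653408) = 3.113732
F(3.113732) = -0.238814
x_3 = 3.113732 − (-0.238814)·(3.113732 − 3.270000) / (-0.238814 − 4.225783) = 3.113732 − (0.037319)/(-4.464597) = 3.122091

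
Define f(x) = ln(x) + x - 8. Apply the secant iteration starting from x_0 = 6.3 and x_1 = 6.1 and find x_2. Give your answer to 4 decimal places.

6.1790

f(6.3) = 0.140550, f(6.1) = -0.091711
x_2 = 6.100000 − (-0.091711)·(6.100000 − 6.300000) / (-0.091711 − 0.140550) = 6.100000 − (0.018342)/(-0.232261) = 6.178973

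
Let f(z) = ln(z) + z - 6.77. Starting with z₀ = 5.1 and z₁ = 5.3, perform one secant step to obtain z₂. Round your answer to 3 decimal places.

5.134

f(5.1) = -0.04076, f(5.3) = 0.19771
z₂ = 5.30000 − 0.19771·(5.30000 − 5.10000) / (0.19771 − (-0.04076)) = 5.30000 − (0.03954)/(0.23847) = 5.13418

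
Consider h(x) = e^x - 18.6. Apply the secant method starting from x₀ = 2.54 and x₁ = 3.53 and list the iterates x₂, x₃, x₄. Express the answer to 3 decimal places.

2.813, 2.893, 2.925

h(2.54) = -5.92033, h(3.53) = 15.52397
x₂ = 3.53000 − 15.52397·(3.53000 − 2.54000) / (15.52397 − (-5.92033)) = 3.53000 − (15.36873)/(21.44430) = 2.81332
h(2.81332) = -1.93487
x₃ = 2.81332 − (-1.93487)·(2.81332 − 3.53000) / (-1.93487 − 15.52397) = 2.81332 − (1.38668)/(-17.45884) = 2.89274
h(2.89274) = -0.55724
x₄ = 2.89274 − (-0.55724)·(2.89274 − 2.81332) / (-0.55724 − (-1.93487)) = 2.89274 − (-0.04426)/(1.37763) = 2.92487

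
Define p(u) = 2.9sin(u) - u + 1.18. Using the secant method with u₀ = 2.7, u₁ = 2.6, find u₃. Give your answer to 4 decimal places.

2.6214

p(2.7) = -0.280598, p(2.6) = 0.074954
u₂ = 2.600000 − 0.074954·(2.600000 − 2.700000) / (0.074954 − (-0.280598)) = 2.600000 − (-0.007495)/(0.355552) = 2.621081
p(2.621081) = 0.001159
u₃ = 2.621081 − 0.001159·(2.621081 − 2.600000) / (0.001159 − 0.074954) = 2.621081 − (0.000024)/(-0.073795) = 2.621412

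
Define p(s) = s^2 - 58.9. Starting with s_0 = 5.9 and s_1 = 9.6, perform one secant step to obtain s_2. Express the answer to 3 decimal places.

7.454

p(5.9) = -24.09000, p(9.6) = 33.26000
s_2 = 9.60000 − 33.26000·(9.60000 − 5.90000) / (33.26000 − (-24.09000)) = 9.60000 − (123.06200)/(57.35000) = 7.45419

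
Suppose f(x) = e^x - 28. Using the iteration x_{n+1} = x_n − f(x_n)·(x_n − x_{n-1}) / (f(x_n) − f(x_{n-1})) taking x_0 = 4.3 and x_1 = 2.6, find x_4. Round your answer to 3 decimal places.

3.309

f(4.3) = 45.69979, f(2.6) = -14.53626
x_2 = 2.60000 − (-14.53626)·(2.60000 − 4.30000) / (-14.53626 − 45.69979) = 2.60000 − (24.71165)/(-60.23606) = 3.01025
f(3.01025) = -7.70759
x_3 = 3.01025 − (-7.70759)·(3.01025 − 2.60000) / (-7.70759 − (-14.53626)) = 3.01025 − (-3.16202)/(6.82867) = 3.47330
f(3.47330) = 4.24287
x_4 = 3.47330 − 4.24287·(3.47330 − 3.01025) / (4.24287 − (-7.70759)) = 3.47330 − (1.96466)/(11.95046) = 3.30890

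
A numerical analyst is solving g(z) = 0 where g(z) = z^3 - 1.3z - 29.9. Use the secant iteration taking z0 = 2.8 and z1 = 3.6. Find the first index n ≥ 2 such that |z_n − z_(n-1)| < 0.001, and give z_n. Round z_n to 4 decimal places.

n = 5, z_n = 3.2433

g(2.8) = -11.588000, g(3.6) = 12.076000
z2 = 3.600000 − 12.076000·(0.800000)/(23.664000) = 3.191751;  |Δ| = 0.408249
g(3.191751) = -1.534028
z3 = 3.191751 − (-1.534028)·(-0.408249)/(-13.610028) = 3.237766;  |Δ| = 0.046015
g(3.237766) = -0.167174
z4 = 3.237766 − (-0.167174)·(0.046015)/(1.366854) = 3.243394;  |Δ| = 0.005628
g(3.243394) = 0.002811
z5 = 3.243394 − 0.002811·(0.005628)/(0.169985) = 3.243301;  |Δ| = 0.000093
|z5 − z4| = 0.000093 < 0.001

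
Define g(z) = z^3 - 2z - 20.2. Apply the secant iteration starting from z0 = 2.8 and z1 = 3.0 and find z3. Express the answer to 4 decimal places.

g(2.8) = -3.848000, g(3.0) = 0.800000
z2 = 3.000000 − 0.800000·(3.000000 − 2.800000) / (0.800000 − (-3.848000)) = 3.000000 − (0.160000)/(4.648000) = 2.965577
g(2.965577) = -0.049961
z3 = 2.965577 − (-0.049961)·(2.965577 − 3.000000) / (-0.049961 − 0.800000) = 2.965577 − (0.001720)/(-0.849961) = 2.967600

2.9676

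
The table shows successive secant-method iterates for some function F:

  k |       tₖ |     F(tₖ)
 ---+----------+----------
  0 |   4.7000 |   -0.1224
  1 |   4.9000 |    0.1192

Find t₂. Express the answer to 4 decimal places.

t₂ = 4.9000 − 0.1192·(4.9000 − 4.7000) / (0.1192 − (-0.1224))
   = 4.9000 − (0.023840)/(0.241600) = 4.801325

4.8013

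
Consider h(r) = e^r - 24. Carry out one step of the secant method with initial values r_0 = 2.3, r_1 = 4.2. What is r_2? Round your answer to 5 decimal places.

h(2.3) = -14.0258175, h(4.2) = 42.6863310
r_2 = 4.2000000 − 42.6863310·(4.2000000 − 2.3000000) / (42.6863310 − (-14.0258175)) = 4.2000000 − (81.1040290)/(56.7121486) = 2.7699003

2.76990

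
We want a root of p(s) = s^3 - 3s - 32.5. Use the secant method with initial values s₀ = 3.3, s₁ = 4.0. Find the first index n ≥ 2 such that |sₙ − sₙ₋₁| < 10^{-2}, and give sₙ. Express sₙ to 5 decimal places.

n = 4, sₙ = 3.50374

p(3.3) = -6.4630000, p(4.0) = 19.5000000
s₂ = 4.0000000 − 19.5000000·(0.7000000)/(25.9630000) = 3.4742518;  |Δ| = 0.5257482
p(3.4742518) = -0.9870570
s₃ = 3.4742518 − (-0.9870570)·(-0.5257482)/(-20.4870570) = 3.4995821;  |Δ| = 0.0253303
p(3.4995821) = -0.1391014
s₄ = 3.4995821 − (-0.1391014)·(0.0253303)/(0.8479555) = 3.5037374;  |Δ| = 0.0041553
|s₄ − s₃| = 0.0041553 < 10^{-2}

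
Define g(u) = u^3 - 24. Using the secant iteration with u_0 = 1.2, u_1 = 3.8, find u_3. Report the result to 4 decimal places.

2.7123

g(1.2) = -22.272000, g(3.8) = 30.872000
u_2 = 3.800000 − 30.872000·(3.800000 − 1.200000) / (30.872000 − (-22.272000)) = 3.800000 − (80.267200)/(53.144000) = 2.289628
g(2.289628) = -11.996860
u_3 = 2.289628 − (-11.996860)·(2.289628 − 3.800000) / (-11.996860 − 30.872000) = 2.289628 − (18.119719)/(-42.868860) = 2.712306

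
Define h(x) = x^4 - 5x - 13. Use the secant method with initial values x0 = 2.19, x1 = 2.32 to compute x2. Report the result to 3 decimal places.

h(2.19) = -0.94742, h(2.32) = 4.37023
x2 = 2.32000 − 4.37023·(2.32000 − 2.19000) / (4.37023 − (-0.94742)) = 2.32000 − (0.56813)/(5.31765) = 2.21316

2.213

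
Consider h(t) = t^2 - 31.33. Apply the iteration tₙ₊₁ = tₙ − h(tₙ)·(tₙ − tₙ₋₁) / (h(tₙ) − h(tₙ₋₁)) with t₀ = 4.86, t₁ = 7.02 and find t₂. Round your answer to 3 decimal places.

5.509

h(4.86) = -7.71040, h(7.02) = 17.95040
t₂ = 7.02000 − 17.95040·(7.02000 − 4.86000) / (17.95040 − (-7.71040)) = 7.02000 − (38.77286)/(25.66080) = 5.50902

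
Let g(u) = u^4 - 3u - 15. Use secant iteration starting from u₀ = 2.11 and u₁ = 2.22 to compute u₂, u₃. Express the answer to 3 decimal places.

2.150, 2.152

g(2.11) = -1.50881, g(2.22) = 2.62913
u₂ = 2.22000 − 2.62913·(2.22000 − 2.11000) / (2.62913 − (-1.50881)) = 2.22000 − (0.28920)/(4.13793) = 2.15011
g(2.15011) = -0.07848
u₃ = 2.15011 − (-0.07848)·(2.15011 − 2.22000) / (-0.07848 − 2.62913) = 2.15011 − (0.00549)/(-2.70761) = 2.15213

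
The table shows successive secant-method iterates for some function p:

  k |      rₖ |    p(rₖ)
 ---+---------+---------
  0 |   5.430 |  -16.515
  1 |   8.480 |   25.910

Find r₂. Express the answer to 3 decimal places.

6.617

r₂ = 8.480 − 25.910·(8.480 − 5.430) / (25.910 − (-16.515))
   = 8.480 − (79.02550)/(42.42500) = 6.61729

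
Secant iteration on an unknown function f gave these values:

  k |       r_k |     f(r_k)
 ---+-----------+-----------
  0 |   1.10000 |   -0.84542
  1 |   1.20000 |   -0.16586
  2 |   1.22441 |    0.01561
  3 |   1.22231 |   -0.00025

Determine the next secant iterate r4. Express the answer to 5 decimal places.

1.22234

r4 = 1.22231 − (-0.00025)·(1.22231 − 1.22441) / (-0.00025 − 0.01561)
   = 1.22231 − (0.0000005)/(-0.0158600) = 1.2223431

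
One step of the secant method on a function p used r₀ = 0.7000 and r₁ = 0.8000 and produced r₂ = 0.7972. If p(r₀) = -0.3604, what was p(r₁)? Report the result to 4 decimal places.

The secant line through (0.7000, -0.3604) and (0.8000, p(r₁)) crosses zero at r₂ = 0.7972.
So (0.7000, -0.3604), (0.8000, p(r₁)), (0.7972, 0) are collinear:
p(r₁) = -0.3604 · (0.8000 − 0.7972) / (0.7000 − 0.7972) = -0.3604 · (0.002800)/(-0.097200) = 0.010382

0.0104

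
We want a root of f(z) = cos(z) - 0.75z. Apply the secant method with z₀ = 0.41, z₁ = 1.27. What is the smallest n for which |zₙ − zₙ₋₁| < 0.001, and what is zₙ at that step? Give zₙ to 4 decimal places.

n = 5, zₙ = 0.8649

f(0.41) = 0.609621, f(1.27) = -0.656219
z₂ = 1.270000 − (-0.656219)·(0.860000)/(-1.265840) = 0.824171;  |Δ| = 0.445829
f(0.824171) = 0.061038
z₃ = 0.824171 − 0.061038·(-0.445829)/(0.717257) = 0.862110;  |Δ| = 0.037940
f(0.862110) = 0.004254
z₄ = 0.862110 − 0.004254·(0.037940)/(-0.056784) = 0.864953;  |Δ| = 0.002842
f(0.864953) = -0.000038
z₅ = 0.864953 − (-0.000038)·(0.002842)/(-0.004292) = 0.864927;  |Δ| = 0.000025
|z₅ − z₄| = 0.000025 < 0.001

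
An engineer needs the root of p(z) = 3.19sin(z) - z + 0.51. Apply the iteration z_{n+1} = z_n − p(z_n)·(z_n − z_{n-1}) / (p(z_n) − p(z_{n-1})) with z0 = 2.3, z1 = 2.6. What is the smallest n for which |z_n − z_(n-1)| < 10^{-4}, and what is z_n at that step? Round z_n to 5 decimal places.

n = 5, z_n = 2.47711

p(2.3) = 0.5887996, p(2.6) = -0.4455506
z2 = 2.6000000 − (-0.4455506)·(0.3000000)/(-1.0343503) = 2.4707738;  |Δ| = 0.1292262
p(2.4707738) = 0.0222184
z3 = 2.4707738 − 0.0222184·(-0.1292262)/(0.4677690) = 2.4769118;  |Δ| = 0.0061381
p(2.4769118) = 0.0007054
z4 = 2.4769118 − 0.0007054·(0.0061381)/(-0.0215130) = 2.4771131;  |Δ| = 0.0002013
p(2.4771131) = -0.0000013
z5 = 2.4771131 − (-0.0000013)·(0.0002013)/(-0.0007067) = 2.4771128;  |Δ| = 0.0000004
|z5 − z4| = 0.0000004 < 10^{-4}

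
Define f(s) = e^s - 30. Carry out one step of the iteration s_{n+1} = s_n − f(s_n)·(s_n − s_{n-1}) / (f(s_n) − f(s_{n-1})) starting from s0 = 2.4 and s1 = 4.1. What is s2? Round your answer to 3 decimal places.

3.054

f(2.4) = -18.97682, f(4.1) = 30.34029
s2 = 4.10000 − 30.34029·(4.10000 − 2.40000) / (30.34029 − (-18.97682)) = 4.10000 − (51.57849)/(49.31711) = 3.05415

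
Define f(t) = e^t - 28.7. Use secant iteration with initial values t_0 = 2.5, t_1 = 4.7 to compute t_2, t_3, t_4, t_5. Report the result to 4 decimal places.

2.8717, 3.0903, 3.4304, 3.3468

f(2.5) = -16.517506, f(4.7) = 81.247172
t_2 = 4.700000 − 81.247172·(4.700000 − 2.500000) / (81.247172 − (-16.517506)) = 4.700000 − (178.743779)/(97.764678) = 2.871694
f(2.871694) = -11.033085
t_3 = 2.871694 − (-11.033085)·(2.871694 − 4.700000) / (-11.033085 − 81.247172) = 2.871694 − (20.171859)/(-92.280257) = 3.090287
f(3.090287) = -6.716611
t_4 = 3.090287 − (-6.716611)·(3.090287 − 2.871694) / (-6.716611 − (-11.033085)) = 3.090287 − (-1.468207)/(4.316474) = 3.430428
f(3.430428) = 2.189845
t_5 = 3.430428 − 2.189845·(3.430428 − 3.090287) / (2.189845 − (-6.716611)) = 3.430428 − (0.744855)/(8.906456) = 3.346797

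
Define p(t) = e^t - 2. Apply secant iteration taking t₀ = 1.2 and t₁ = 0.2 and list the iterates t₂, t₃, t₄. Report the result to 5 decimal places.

0.57099, 0.72651, 0.69108

p(1.2) = 1.3201169, p(0.2) = -0.7785972
t₂ = 0.2000000 − (-0.7785972)·(0.2000000 − 1.2000000) / (-0.7785972 − 1.3201169) = 0.2000000 − (0.7785972)/(-2.0987142) = 0.5709877
p(0.5709877) = -0.2299855
t₃ = 0.5709877 − (-0.2299855)·(0.5709877 − 0.2000000) / (-0.2299855 − (-0.7785972)) = 0.5709877 − (-0.0853218)/(0.5486118) = 0.7265108
p(0.7265108) = 0.0678529
t₄ = 0.7265108 − 0.0678529·(0.7265108 − 0.5709877) / (0.0678529 − (-0.2299855)) = 0.7265108 − (0.0105527)/(0.2978384) = 0.6910799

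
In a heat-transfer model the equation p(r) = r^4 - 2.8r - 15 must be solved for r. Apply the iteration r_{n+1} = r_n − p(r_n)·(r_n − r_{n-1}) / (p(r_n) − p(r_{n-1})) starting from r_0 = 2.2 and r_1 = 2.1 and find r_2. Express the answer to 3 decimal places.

2.139

p(2.2) = 2.26560, p(2.1) = -1.43190
r_2 = 2.10000 − (-1.43190)·(2.10000 − 2.20000) / (-1.43190 − 2.26560) = 2.10000 − (0.14319)/(-3.69750) = 2.13873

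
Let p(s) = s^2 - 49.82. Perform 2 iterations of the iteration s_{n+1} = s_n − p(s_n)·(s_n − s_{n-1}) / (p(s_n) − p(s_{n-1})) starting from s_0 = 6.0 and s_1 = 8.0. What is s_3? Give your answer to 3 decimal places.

p(6.0) = -13.82000, p(8.0) = 14.18000
s_2 = 8.00000 − 14.18000·(8.00000 − 6.00000) / (14.18000 − (-13.82000)) = 8.00000 − (28.36000)/(28.00000) = 6.98714
p(6.98714) = -0.99983
s_3 = 6.98714 − (-0.99983)·(6.98714 − 8.00000) / (-0.99983 − 14.18000) = 6.98714 − (1.01269)/(-15.17983) = 7.05386

7.054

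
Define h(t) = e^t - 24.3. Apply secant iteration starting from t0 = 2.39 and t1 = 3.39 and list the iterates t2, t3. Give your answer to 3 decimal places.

3.104, 3.182

h(2.39) = -13.38651, h(3.39) = 5.36595
t2 = 3.39000 − 5.36595·(3.39000 − 2.39000) / (5.36595 − (-13.38651)) = 3.39000 − (5.36595)/(18.75246) = 3.10385
h(3.10385) = -2.01635
t3 = 3.10385 − (-2.01635)·(3.10385 − 3.39000) / (-2.01635 − 5.36595) = 3.10385 − (0.57697)/(-7.38230) = 3.18201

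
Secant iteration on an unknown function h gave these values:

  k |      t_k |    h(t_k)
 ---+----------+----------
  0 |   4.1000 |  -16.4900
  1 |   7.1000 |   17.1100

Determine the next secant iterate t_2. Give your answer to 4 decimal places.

t_2 = 7.1000 − 17.1100·(7.1000 − 4.1000) / (17.1100 − (-16.4900))
   = 7.1000 − (51.330000)/(33.600000) = 5.572321

5.5723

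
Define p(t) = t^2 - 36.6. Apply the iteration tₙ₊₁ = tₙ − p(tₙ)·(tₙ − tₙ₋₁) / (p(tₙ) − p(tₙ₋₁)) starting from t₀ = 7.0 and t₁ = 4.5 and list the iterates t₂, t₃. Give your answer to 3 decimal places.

5.922, 6.069

p(7.0) = 12.40000, p(4.5) = -16.35000
t₂ = 4.50000 − (-16.35000)·(4.50000 − 7.00000) / (-16.35000 − 12.40000) = 4.50000 − (40.87500)/(-28.75000) = 5.92174
p(5.92174) = -1.53301
t₃ = 5.92174 − (-1.53301)·(5.92174 − 4.50000) / (-1.53301 − (-16.35000)) = 5.92174 − (-2.17953)/(14.81699) = 6.06884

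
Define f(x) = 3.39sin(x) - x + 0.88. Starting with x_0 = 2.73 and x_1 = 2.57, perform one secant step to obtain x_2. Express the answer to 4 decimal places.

2.6061

f(2.73) = -0.493764, f(2.57) = 0.143896
x_2 = 2.570000 − 0.143896·(2.570000 − 2.730000) / (0.143896 − (-0.493764)) = 2.570000 − (-0.023023)/(0.637660) = 2.606106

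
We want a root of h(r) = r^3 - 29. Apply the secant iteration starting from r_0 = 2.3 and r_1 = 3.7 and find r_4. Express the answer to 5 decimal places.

h(2.3) = -16.8330000, h(3.7) = 21.6530000
r_2 = 3.7000000 − 21.6530000·(3.7000000 − 2.3000000) / (21.6530000 − (-16.8330000)) = 3.7000000 − (30.3142000)/(38.4860000) = 2.9123318
h(2.9123318) = -4.2985449
r_3 = 2.9123318 − (-4.2985449)·(2.9123318 − 3.7000000) / (-4.2985449 − 21.6530000) = 2.9123318 − (3.3858273)/(-25.9515449) = 3.0427990
h(3.0427990) = -0.8278620
r_4 = 3.0427990 − (-0.8278620)·(3.0427990 − 2.9123318) / (-0.8278620 − (-4.2985449)) = 3.0427990 − (-0.1080089)/(3.4706829) = 3.0739194

3.07392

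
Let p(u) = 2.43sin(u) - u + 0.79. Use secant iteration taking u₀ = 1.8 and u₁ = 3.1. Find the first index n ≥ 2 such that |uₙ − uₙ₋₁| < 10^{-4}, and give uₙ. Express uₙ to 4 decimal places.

n = 6, uₙ = 2.4112

p(1.8) = 1.356450, p(3.1) = -2.208959
u₂ = 3.100000 − (-2.208959)·(1.300000)/(-3.565409) = 2.294581;  |Δ| = 0.805419
p(2.294581) = 0.316229
u₃ = 2.294581 − 0.316229·(-0.805419)/(2.525188) = 2.395444;  |Δ| = 0.100862
p(2.395444) = 0.044079
u₄ = 2.395444 − 0.044079·(0.100862)/(-0.272150) = 2.411780;  |Δ| = 0.016336
p(2.411780) = -0.001626
u₅ = 2.411780 − (-0.001626)·(0.016336)/(-0.045705) = 2.411199;  |Δ| = 0.000581
p(2.411199) = 0.000007
u₆ = 2.411199 − 0.000007·(-0.000581)/(0.001633) = 2.411201;  |Δ| = 0.000003
|u₆ − u₅| = 0.000003 < 10^{-4}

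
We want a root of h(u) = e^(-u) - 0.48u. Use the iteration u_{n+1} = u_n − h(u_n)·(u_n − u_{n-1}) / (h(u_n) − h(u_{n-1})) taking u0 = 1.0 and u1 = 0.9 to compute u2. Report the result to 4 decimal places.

h(1.0) = -0.112121, h(0.9) = -0.025430
u2 = 0.900000 − (-0.025430)·(0.900000 − 1.000000) / (-0.025430 − (-0.112121)) = 0.900000 − (0.002543)/(0.086690) = 0.870665

0.8707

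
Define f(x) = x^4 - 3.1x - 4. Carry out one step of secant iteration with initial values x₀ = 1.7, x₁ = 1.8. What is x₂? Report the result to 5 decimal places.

1.75001

f(1.7) = -0.9179000, f(1.8) = 0.9176000
x₂ = 1.8000000 − 0.9176000·(1.8000000 − 1.7000000) / (0.9176000 − (-0.9179000)) = 1.8000000 − (0.0917600)/(1.8355000) = 1.7500082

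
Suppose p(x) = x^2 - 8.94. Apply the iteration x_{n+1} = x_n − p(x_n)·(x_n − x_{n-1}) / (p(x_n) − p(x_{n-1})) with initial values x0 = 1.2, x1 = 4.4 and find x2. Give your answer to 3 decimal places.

2.539

p(1.2) = -7.50000, p(4.4) = 10.42000
x2 = 4.40000 − 10.42000·(4.40000 − 1.20000) / (10.42000 − (-7.50000)) = 4.40000 − (33.34400)/(17.92000) = 2.53929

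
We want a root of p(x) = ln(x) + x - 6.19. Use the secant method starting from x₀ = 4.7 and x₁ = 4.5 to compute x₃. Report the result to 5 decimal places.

4.65258

p(4.7) = 0.0575625, p(4.5) = -0.1859226
x₂ = 4.5000000 − (-0.1859226)·(4.5000000 − 4.7000000) / (-0.1859226 − 0.0575625) = 4.5000000 − (0.0371845)/(-0.2434851) = 4.6527178
p(4.6527178) = 0.0001694
x₃ = 4.6527178 − 0.0001694·(4.6527178 − 4.5000000) / (0.0001694 − (-0.1859226)) = 4.6527178 − (0.0000259)/(0.1860920) = 4.6525788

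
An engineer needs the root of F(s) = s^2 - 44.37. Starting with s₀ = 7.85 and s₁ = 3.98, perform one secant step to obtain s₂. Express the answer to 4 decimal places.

F(7.85) = 17.252500, F(3.98) = -28.529600
s₂ = 3.980000 − (-28.529600)·(3.980000 − 7.850000) / (-28.529600 − 17.252500) = 3.980000 − (110.409552)/(-45.782100) = 6.391631

6.3916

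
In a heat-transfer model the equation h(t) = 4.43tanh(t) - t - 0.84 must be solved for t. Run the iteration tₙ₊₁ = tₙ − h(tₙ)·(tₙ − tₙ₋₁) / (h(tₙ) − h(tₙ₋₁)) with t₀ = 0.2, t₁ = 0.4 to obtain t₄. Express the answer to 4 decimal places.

h(0.2) = -0.165627, h(0.4) = 0.443174
t₂ = 0.400000 − 0.443174·(0.400000 − 0.200000) / (0.443174 − (-0.165627)) = 0.400000 − (0.088635)/(0.608801) = 0.254411
h(0.254411) = 0.008927
t₃ = 0.254411 − 0.008927·(0.254411 − 0.400000) / (0.008927 − 0.443174) = 0.254411 − (-0.001300)/(-0.434247) = 0.251418
h(0.251418) = -0.000526
t₄ = 0.251418 − (-0.000526)·(0.251418 − 0.254411) / (-0.000526 − 0.008927) = 0.251418 − (0.000002)/(-0.009453) = 0.251584

0.2516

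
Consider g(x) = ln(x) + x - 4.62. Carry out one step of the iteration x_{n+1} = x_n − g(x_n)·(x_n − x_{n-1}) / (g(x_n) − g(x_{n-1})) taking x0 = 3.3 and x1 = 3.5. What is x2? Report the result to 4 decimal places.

3.3974

g(3.3) = -0.126078, g(3.5) = 0.132763
x2 = 3.500000 − 0.132763·(3.500000 − 3.300000) / (0.132763 − (-0.126078)) = 3.500000 − (0.026553)/(0.258841) = 3.397417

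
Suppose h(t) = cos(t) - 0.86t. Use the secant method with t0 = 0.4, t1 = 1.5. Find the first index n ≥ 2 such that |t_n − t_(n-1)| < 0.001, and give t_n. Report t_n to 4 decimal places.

n = 5, t_n = 0.8055

h(0.4) = 0.577061, h(1.5) = -1.219263
t2 = 1.500000 − (-1.219263)·(1.100000)/(-1.796324) = 0.753370;  |Δ| = 0.746630
h(0.753370) = 0.081489
t3 = 0.753370 − 0.081489·(-0.746630)/(1.300752) = 0.800145;  |Δ| = 0.046775
h(0.800145) = 0.008478
t4 = 0.800145 − 0.008478·(0.046775)/(-0.073011) = 0.805576;  |Δ| = 0.005432
h(0.805576) = -0.000100
t5 = 0.805576 − (-0.000100)·(0.005432)/(-0.008578) = 0.805513;  |Δ| = 0.000063
|t5 − t4| = 0.000063 < 0.001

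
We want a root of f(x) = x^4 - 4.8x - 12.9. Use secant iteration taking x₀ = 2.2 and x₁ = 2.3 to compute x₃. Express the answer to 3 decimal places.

2.201

f(2.2) = -0.03440, f(2.3) = 4.04410
x₂ = 2.30000 − 4.04410·(2.30000 − 2.20000) / (4.04410 − (-0.03440)) = 2.30000 − (0.40441)/(4.07850) = 2.20084
f(2.20084) = -0.00250
x₃ = 2.20084 − (-0.00250)·(2.20084 − 2.30000) / (-0.00250 − 4.04410) = 2.20084 − (0.00025)/(-4.04660) = 2.20090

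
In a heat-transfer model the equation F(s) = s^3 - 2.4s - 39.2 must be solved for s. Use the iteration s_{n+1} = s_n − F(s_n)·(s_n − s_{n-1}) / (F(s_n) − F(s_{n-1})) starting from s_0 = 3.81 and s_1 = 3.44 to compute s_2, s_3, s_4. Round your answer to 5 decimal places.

F(3.81) = 6.9623410, F(3.44) = -6.7484160
s_2 = 3.4400000 − (-6.7484160)·(3.4400000 − 3.8100000) / (-6.7484160 − 6.9623410) = 3.4400000 − (2.4969139)/(-13.7107570) = 3.6221135
F(3.6221135) = -0.3720075
s_3 = 3.6221135 − (-0.3720075)·(3.6221135 − 3.4400000) / (-0.3720075 − (-6.7484160)) = 3.6221135 − (-0.0677476)/(6.3764085) = 3.6327382
F(3.6327382) = 0.0219008
s_4 = 3.6327382 − 0.0219008·(3.6327382 − 3.6221135) / (0.0219008 − (-0.3720075)) = 3.6327382 − (0.0002327)/(0.3939083) = 3.6321475

3.62211, 3.63274, 3.63215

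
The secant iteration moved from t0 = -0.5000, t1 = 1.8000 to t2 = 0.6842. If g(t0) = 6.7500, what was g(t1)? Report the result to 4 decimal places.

-6.3601

The secant line through (-0.5000, 6.7500) and (1.8000, g(t1)) crosses zero at t2 = 0.6842.
So (-0.5000, 6.7500), (1.8000, g(t1)), (0.6842, 0) are collinear:
g(t1) = 6.7500 · (1.8000 − 0.6842) / (-0.5000 − 0.6842) = 6.7500 · (1.115800)/(-1.184200) = -6.360117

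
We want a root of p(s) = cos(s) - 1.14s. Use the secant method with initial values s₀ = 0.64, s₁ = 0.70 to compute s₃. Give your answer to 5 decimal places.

0.68134

p(0.64) = 0.0724958, p(0.70) = -0.0331578
s₂ = 0.7000000 − (-0.0331578)·(0.7000000 − 0.6400000) / (-0.0331578 − 0.0724958) = 0.7000000 − (-0.0019895)/(-0.1056536) = 0.6811699
p(0.6811699) = 0.0003029
s₃ = 0.6811699 − 0.0003029·(0.6811699 − 0.7000000) / (0.0003029 − (-0.0331578)) = 0.6811699 − (-0.0000057)/(0.0334607) = 0.6813403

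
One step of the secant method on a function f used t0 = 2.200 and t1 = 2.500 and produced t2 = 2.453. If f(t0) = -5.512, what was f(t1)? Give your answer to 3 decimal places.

1.024

The secant line through (2.200, -5.512) and (2.500, f(t1)) crosses zero at t2 = 2.453.
So (2.200, -5.512), (2.500, f(t1)), (2.453, 0) are collinear:
f(t1) = -5.512 · (2.500 − 2.453) / (2.200 − 2.453) = -5.512 · (0.04700)/(-0.25300) = 1.02397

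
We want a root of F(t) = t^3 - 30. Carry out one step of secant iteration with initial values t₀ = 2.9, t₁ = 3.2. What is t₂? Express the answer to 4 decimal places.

3.1009

F(2.9) = -5.611000, F(3.2) = 2.768000
t₂ = 3.200000 − 2.768000·(3.200000 − 2.900000) / (2.768000 − (-5.611000)) = 3.200000 − (0.830400)/(8.379000) = 3.100895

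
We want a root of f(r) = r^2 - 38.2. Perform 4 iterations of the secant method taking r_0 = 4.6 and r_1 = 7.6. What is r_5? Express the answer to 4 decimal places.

f(4.6) = -17.040000, f(7.6) = 19.560000
r_2 = 7.600000 − 19.560000·(7.600000 − 4.600000) / (19.560000 − (-17.040000)) = 7.600000 − (58.680000)/(36.600000) = 5.996721
f(5.996721) = -2.239334
r_3 = 5.996721 − (-2.239334)·(5.996721 − 7.600000) / (-2.239334 − 19.560000) = 5.996721 − (3.590276)/(-21.799334) = 6.161418
f(6.161418) = -0.236930
r_4 = 6.161418 − (-0.236930)·(6.161418 − 5.996721) / (-0.236930 − (-2.239334)) = 6.161418 − (-0.039021)/(2.002404) = 6.180905
f(6.180905) = 0.003589
r_5 = 6.180905 − 0.003589·(6.180905 − 6.161418) / (0.003589 − (-0.236930)) = 6.180905 − (0.000070)/(0.240519) = 6.180614

6.1806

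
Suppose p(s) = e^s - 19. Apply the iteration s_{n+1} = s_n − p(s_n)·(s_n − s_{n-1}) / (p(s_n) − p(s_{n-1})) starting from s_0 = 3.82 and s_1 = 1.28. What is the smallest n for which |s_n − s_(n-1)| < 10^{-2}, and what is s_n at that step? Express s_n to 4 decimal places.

n = 8, s_n = 2.9444

p(3.82) = 26.604208, p(1.28) = -15.403360
s_2 = 1.280000 − (-15.403360)·(-2.540000)/(-42.007569) = 2.211369;  |Δ| = 0.931369
p(2.211369) = -9.871798
s_3 = 2.211369 − (-9.871798)·(0.931369)/(5.531562) = 3.873518;  |Δ| = 1.662150
p(3.873518) = 29.111364
s_4 = 3.873518 − 29.111364·(1.662150)/(38.983162) = 2.632279;  |Δ| = 1.241240
p(2.632279) = -5.094578
s_5 = 2.632279 − (-5.094578)·(-1.241240)/(-34.205942) = 2.817147;  |Δ| = 0.184868
p(2.817147) = -2.270945
s_6 = 2.817147 − (-2.270945)·(0.184868)/(2.823634) = 2.965830;  |Δ| = 0.148683
p(2.965830) = 0.410803
s_7 = 2.965830 − 0.410803·(0.148683)/(2.681748) = 2.943054;  |Δ| = 0.022776
p(2.943054) = -0.026300
s_8 = 2.943054 − (-0.026300)·(-0.022776)/(-0.437103) = 2.944424;  |Δ| = 0.001370
|s_8 − s_7| = 0.001370 < 10^{-2}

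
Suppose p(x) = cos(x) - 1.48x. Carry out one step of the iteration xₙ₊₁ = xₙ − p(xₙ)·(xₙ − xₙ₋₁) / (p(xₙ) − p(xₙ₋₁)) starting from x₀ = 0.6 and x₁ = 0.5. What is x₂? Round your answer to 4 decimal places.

p(0.6) = -0.062664, p(0.5) = 0.137583
x₂ = 0.500000 − 0.137583·(0.500000 − 0.600000) / (0.137583 − (-0.062664)) = 0.500000 − (-0.013758)/(0.200247) = 0.568706

0.5687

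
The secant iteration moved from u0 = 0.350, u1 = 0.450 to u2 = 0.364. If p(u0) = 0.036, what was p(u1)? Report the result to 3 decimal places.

The secant line through (0.350, 0.036) and (0.450, p(u1)) crosses zero at u2 = 0.364.
So (0.350, 0.036), (0.450, p(u1)), (0.364, 0) are collinear:
p(u1) = 0.036 · (0.450 − 0.364) / (0.350 − 0.364) = 0.036 · (0.08600)/(-0.01400) = -0.22114

-0.221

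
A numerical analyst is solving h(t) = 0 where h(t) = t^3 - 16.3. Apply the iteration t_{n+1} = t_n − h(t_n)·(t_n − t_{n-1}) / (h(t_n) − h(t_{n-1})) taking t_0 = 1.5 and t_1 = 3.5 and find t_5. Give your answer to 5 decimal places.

h(1.5) = -12.9250000, h(3.5) = 26.5750000
t_2 = 3.5000000 − 26.5750000·(3.5000000 − 1.5000000) / (26.5750000 − (-12.9250000)) = 3.5000000 − (53.1500000)/(39.5000000) = 2.1544304
h(2.1544304) = -6.3000600
t_3 = 2.1544304 − (-6.3000600)·(2.1544304 − 3.5000000) / (-6.3000600 − 26.5750000) = 2.1544304 − (8.4771694)/(-32.8750600) = 2.4122906
h(2.4122906) = -2.2625294
t_4 = 2.4122906 − (-2.2625294)·(2.4122906 − 2.1544304) / (-2.2625294 − (-6.3000600)) = 2.4122906 − (-0.5834163)/(4.0375306) = 2.5567889
h(2.5567889) = 0.4141617
t_5 = 2.5567889 − 0.4141617·(2.5567889 − 2.4122906) / (0.4141617 − (-2.2625294)) = 2.5567889 − (0.0598457)/(2.6766911) = 2.5344308

2.53443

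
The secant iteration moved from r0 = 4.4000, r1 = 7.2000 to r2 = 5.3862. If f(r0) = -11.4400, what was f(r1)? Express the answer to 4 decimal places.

21.0402

The secant line through (4.4000, -11.4400) and (7.2000, f(r1)) crosses zero at r2 = 5.3862.
So (4.4000, -11.4400), (7.2000, f(r1)), (5.3862, 0) are collinear:
f(r1) = -11.4400 · (7.2000 − 5.3862) / (4.4000 − 5.3862) = -11.4400 · (1.813800)/(-0.986200) = 21.040227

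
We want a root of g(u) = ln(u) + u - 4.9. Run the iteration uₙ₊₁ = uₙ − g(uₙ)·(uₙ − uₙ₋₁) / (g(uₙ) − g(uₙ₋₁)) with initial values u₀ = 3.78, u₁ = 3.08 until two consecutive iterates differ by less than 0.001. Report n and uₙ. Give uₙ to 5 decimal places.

n = 4, uₙ = 3.61493

g(3.78) = 0.2097240, g(3.08) = -0.6950704
u₂ = 3.0800000 − (-0.6950704)·(-0.7000000)/(-0.9047944) = 3.6177457;  |Δ| = 0.5377457
g(3.6177457) = 0.0035968
u₃ = 3.6177457 − 0.0035968·(0.5377457)/(0.6986672) = 3.6149773;  |Δ| = 0.0027683
g(3.6149773) = 0.0000629
u₄ = 3.6149773 − 0.0000629·(-0.0027683)/(-0.0035338) = 3.6149280;  |Δ| = 0.0000493
|u₄ − u₃| = 0.0000493 < 0.001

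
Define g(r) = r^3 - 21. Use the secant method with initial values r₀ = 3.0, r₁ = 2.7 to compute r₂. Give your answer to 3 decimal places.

2.754

g(3.0) = 6.00000, g(2.7) = -1.31700
r₂ = 2.70000 − (-1.31700)·(2.70000 − 3.00000) / (-1.31700 − 6.00000) = 2.70000 − (0.39510)/(-7.31700) = 2.75400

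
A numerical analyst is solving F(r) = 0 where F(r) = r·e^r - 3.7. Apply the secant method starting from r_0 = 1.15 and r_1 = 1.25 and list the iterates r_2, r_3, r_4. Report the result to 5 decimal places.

1.15931, 1.15991, 1.15995

F(1.15) = -0.0680782, F(1.25) = 0.6629287
r_2 = 1.2500000 − 0.6629287·(1.2500000 − 1.1500000) / (0.6629287 − (-0.0680782)) = 1.2500000 − (0.0662929)/(0.7310069) = 1.1593129
F(1.1593129) = -0.0044091
r_3 = 1.1593129 − (-0.0044091)·(1.1593129 − 1.2500000) / (-0.0044091 − 0.6629287) = 1.1593129 − (0.0003998)/(-0.6673378) = 1.1599121
F(1.1599121) = -0.0002830
r_4 = 1.1599121 − (-0.0002830)·(1.1599121 − 1.1593129) / (-0.0002830 − (-0.0044091)) = 1.1599121 − (-0.0000002)/(0.0041261) = 1.1599532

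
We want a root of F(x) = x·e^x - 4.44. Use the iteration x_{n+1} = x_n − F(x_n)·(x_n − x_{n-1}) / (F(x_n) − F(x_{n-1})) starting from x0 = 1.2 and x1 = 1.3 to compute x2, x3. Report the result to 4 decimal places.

1.2580, 1.2597

F(1.2) = -0.455860, F(1.3) = 0.330086
x2 = 1.300000 − 0.330086·(1.300000 − 1.200000) / (0.330086 − (-0.455860)) = 1.300000 − (0.033009)/(0.785945) = 1.258001
F(1.258001) = -0.013869
x3 = 1.258001 − (-0.013869)·(1.258001 − 1.300000) / (-0.013869 − 0.330086) = 1.258001 − (0.000582)/(-0.343955) = 1.259695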